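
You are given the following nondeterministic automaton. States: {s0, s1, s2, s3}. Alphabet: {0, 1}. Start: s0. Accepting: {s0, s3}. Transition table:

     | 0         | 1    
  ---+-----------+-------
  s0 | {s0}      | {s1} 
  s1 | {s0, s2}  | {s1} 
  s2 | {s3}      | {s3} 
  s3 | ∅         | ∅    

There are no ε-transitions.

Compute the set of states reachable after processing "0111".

Start in {s0}.
Read '0': s0→{s0}; now {s0}.
Read '1': s0→{s1}; now {s1}.
Read '1': s1→{s1}; now {s1}.
Read '1': s1→{s1}; now {s1}.

{s1}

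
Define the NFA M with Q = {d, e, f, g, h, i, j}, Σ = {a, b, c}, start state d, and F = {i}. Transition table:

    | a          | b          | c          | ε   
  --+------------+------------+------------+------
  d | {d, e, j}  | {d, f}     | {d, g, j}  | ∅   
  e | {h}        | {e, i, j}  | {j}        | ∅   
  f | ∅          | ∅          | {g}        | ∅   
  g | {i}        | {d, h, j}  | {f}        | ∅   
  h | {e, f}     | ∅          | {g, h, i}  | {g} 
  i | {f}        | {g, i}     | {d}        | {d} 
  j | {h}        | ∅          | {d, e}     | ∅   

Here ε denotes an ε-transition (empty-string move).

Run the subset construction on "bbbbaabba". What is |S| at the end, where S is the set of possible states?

7

Start in {d}.
Read 'b': {d} → {d, f}.
Read 'b': {d, f} → {d, f}.
Read 'b': {d, f} → {d, f}.
Read 'b': {d, f} → {d, f}.
Read 'a': {d, f} → {d, e, j}.
Read 'a': {d, e, j} → {d, e, g, h, j}.
Read 'b': {d, e, g, h, j} → {d, e, f, g, h, i, j}.
Read 'b': {d, e, f, g, h, i, j} → {d, e, f, g, h, i, j}.
Read 'a': {d, e, f, g, h, i, j} → {d, e, f, g, h, i, j}.
That set has 7 states.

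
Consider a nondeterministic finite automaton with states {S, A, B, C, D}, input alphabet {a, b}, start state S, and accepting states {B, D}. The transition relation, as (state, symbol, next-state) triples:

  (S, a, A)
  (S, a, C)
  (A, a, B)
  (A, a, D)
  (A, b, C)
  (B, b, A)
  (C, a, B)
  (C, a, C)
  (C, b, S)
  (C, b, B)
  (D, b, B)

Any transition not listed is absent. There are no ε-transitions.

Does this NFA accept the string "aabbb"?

Yes

Start in {S}.
Read 'a': S→{A, C}; now {A, C}.
Read 'a': A→{B, D}, C→{B, C}; now {B, C, D}.
Read 'b': B→{A}, C→{S, B}, D→{B}; now {S, A, B}.
Read 'b': S→∅, A→{C}, B→{A}; now {A, C}.
Read 'b': A→{C}, C→{S, B}; now {S, B, C}.
The final set {S, B, C} contains the accepting state B.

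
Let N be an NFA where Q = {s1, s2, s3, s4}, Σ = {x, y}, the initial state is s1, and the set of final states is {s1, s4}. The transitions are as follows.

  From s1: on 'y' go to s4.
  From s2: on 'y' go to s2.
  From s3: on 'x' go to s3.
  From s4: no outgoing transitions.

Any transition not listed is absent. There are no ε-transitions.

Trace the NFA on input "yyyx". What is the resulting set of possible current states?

Start in {s1}.
Read 'y': s1→{s4}; now {s4}.
Read 'y': s4→∅; now ∅.
The set is empty and remains empty for the remaining 2 symbols.

∅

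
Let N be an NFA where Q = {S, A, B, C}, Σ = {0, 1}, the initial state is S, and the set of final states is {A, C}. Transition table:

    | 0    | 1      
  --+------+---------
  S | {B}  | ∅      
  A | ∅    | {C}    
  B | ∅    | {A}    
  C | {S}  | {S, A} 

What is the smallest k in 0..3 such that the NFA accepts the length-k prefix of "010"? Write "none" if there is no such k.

2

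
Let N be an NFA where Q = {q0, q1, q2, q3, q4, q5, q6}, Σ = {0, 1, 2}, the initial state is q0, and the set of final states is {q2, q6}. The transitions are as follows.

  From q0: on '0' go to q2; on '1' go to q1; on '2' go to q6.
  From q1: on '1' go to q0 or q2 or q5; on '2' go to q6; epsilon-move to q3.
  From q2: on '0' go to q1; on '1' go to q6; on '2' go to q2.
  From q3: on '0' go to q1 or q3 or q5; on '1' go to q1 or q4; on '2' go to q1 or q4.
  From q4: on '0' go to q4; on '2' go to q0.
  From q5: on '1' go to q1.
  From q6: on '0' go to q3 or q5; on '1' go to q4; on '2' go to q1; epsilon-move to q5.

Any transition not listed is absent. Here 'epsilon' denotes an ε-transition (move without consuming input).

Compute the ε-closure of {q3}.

Begin with {q3}.
No ε-moves leave this set, so the closure equals the set itself.

{q3}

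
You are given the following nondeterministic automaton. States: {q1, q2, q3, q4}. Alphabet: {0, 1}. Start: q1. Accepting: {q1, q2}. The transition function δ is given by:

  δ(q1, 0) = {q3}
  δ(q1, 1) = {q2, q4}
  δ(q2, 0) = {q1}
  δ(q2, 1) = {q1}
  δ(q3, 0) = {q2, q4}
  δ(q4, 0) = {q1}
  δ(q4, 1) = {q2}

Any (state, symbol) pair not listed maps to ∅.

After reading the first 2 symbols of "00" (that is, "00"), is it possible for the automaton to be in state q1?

No

Start in {q1}.
Read '0': q1→{q3}; now {q3}.
Read '0': q3→{q2, q4}; now {q2, q4}.
State q1 is not in {q2, q4}.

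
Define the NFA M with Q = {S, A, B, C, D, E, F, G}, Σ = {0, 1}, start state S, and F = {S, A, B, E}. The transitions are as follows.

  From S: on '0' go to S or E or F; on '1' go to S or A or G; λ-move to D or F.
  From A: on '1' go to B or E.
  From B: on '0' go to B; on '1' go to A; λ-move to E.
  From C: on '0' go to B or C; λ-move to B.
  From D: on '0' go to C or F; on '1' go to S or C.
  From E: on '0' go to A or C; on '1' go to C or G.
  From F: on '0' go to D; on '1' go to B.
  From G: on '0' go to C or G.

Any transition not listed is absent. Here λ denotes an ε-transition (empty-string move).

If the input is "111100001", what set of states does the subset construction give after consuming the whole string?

Start: ε-closure({S}) = {S, D, F}.
Read '1': {S, D, F} → {S, A, B, C, D, E, F, G}.
Read '1': {S, A, B, C, D, E, F, G} → {S, A, B, C, D, E, F, G}.
Read '1': {S, A, B, C, D, E, F, G} → {S, A, B, C, D, E, F, G}.
Read '1': {S, A, B, C, D, E, F, G} → {S, A, B, C, D, E, F, G}.
Read '0': {S, A, B, C, D, E, F, G} → {S, A, B, C, D, E, F, G}.
Read '0': {S, A, B, C, D, E, F, G} → {S, A, B, C, D, E, F, G}.
Read '0': {S, A, B, C, D, E, F, G} → {S, A, B, C, D, E, F, G}.
Read '0': {S, A, B, C, D, E, F, G} → {S, A, B, C, D, E, F, G}.
Read '1': {S, A, B, C, D, E, F, G} → {S, A, B, C, D, E, F, G}.

{S, A, B, C, D, E, F, G}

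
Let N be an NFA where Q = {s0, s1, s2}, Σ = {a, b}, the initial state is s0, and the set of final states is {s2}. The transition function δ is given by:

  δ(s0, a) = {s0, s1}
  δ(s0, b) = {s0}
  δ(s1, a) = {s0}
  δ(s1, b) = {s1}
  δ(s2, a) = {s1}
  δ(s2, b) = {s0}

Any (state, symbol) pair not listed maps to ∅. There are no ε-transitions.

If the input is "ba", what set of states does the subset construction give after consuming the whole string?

{s0, s1}

Start in {s0}.
Read 'b': {s0} → {s0}.
Read 'a': {s0} → {s0, s1}.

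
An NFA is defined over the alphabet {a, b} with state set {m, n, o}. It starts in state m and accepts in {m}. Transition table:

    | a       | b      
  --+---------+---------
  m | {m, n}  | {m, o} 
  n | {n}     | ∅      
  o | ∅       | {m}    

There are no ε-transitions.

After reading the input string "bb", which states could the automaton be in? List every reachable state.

Start in {m}.
Read 'b': m→{m, o}; now {m, o}.
Read 'b': m→{m, o}, o→{m}; now {m, o}.

{m, o}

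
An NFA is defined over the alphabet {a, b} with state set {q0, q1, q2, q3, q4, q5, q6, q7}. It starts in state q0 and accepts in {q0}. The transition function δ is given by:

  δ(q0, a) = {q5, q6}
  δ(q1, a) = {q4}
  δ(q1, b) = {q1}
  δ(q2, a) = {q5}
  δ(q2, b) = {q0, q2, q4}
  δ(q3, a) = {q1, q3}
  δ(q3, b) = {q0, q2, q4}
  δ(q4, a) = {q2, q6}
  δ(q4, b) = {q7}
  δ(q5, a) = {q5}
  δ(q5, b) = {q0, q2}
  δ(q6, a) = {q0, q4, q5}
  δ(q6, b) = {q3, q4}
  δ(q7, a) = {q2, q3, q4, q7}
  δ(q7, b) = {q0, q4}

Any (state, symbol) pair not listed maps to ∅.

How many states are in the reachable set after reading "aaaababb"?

4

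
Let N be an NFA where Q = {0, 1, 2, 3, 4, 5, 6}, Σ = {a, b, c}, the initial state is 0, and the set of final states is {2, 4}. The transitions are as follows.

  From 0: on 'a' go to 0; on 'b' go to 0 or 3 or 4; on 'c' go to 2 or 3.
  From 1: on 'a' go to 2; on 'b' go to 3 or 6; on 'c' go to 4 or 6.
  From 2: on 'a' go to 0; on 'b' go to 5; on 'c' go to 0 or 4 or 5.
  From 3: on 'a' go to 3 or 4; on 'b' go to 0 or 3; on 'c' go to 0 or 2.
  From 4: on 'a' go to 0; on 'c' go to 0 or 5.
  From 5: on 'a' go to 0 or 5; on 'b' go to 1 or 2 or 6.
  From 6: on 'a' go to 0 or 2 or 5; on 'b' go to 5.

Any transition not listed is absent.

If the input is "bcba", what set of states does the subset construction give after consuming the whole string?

{0, 2, 3, 4, 5}

Start in {0}.
Read 'b': 0→{0, 3, 4}; now {0, 3, 4}.
Read 'c': 0→{2, 3}, 3→{0, 2}, 4→{0, 5}; now {0, 2, 3, 5}.
Read 'b': 0→{0, 3, 4}, 2→{5}, 3→{0, 3}, 5→{1, 2, 6}; now {0, 1, 2, 3, 4, 5, 6}.
Read 'a': 0→{0}, 1→{2}, 2→{0}, 3→{3, 4}, 4→{0}, 5→{0, 5}, 6→{0, 2, 5}; now {0, 2, 3, 4, 5}.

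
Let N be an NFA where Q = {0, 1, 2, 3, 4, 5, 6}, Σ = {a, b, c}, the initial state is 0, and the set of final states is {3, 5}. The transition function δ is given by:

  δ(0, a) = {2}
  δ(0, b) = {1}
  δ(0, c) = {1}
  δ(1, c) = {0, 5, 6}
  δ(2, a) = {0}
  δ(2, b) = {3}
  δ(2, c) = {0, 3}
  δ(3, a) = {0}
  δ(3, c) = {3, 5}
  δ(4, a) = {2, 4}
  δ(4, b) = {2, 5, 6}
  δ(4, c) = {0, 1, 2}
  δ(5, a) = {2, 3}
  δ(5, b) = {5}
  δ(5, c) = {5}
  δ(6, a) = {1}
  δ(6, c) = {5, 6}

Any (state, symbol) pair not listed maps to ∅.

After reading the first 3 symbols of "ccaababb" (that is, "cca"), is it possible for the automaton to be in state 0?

Start in {0}.
Read 'c': 0→{1}; now {1}.
Read 'c': 1→{0, 5, 6}; now {0, 5, 6}.
Read 'a': 0→{2}, 5→{2, 3}, 6→{1}; now {1, 2, 3}.
State 0 is not in {1, 2, 3}.

No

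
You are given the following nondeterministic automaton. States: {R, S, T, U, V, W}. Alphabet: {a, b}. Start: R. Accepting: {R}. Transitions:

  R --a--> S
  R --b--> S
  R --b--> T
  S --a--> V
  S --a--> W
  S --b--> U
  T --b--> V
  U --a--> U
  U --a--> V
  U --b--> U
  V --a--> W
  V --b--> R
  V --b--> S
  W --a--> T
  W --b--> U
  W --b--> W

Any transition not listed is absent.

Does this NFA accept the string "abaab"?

Start in {R}.
Read 'a': R→{S}; now {S}.
Read 'b': S→{U}; now {U}.
Read 'a': U→{U, V}; now {U, V}.
Read 'a': U→{U, V}, V→{W}; now {U, V, W}.
Read 'b': U→{U}, V→{R, S}, W→{U, W}; now {R, S, U, W}.
The final set {R, S, U, W} contains the accepting state R.

Yes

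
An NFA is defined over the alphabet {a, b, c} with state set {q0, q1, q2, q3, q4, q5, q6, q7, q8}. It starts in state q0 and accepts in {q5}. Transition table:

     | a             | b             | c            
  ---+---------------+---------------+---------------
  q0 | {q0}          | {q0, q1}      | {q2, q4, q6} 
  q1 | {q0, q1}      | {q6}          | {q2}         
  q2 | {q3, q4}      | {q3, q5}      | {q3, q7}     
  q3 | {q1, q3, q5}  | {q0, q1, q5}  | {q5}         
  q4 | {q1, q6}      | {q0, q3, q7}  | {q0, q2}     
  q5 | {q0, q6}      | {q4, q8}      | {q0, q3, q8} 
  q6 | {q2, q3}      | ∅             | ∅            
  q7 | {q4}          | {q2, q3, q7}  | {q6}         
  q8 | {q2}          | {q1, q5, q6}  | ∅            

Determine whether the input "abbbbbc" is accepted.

Start in {q0}.
Read 'a': {q0} → {q0}.
Read 'b': {q0} → {q0, q1}.
Read 'b': {q0, q1} → {q0, q1, q6}.
Read 'b': {q0, q1, q6} → {q0, q1, q6}.
Read 'b': {q0, q1, q6} → {q0, q1, q6}.
Read 'b': {q0, q1, q6} → {q0, q1, q6}.
Read 'c': {q0, q1, q6} → {q2, q4, q6}.
The final set {q2, q4, q6} contains no accepting state.

No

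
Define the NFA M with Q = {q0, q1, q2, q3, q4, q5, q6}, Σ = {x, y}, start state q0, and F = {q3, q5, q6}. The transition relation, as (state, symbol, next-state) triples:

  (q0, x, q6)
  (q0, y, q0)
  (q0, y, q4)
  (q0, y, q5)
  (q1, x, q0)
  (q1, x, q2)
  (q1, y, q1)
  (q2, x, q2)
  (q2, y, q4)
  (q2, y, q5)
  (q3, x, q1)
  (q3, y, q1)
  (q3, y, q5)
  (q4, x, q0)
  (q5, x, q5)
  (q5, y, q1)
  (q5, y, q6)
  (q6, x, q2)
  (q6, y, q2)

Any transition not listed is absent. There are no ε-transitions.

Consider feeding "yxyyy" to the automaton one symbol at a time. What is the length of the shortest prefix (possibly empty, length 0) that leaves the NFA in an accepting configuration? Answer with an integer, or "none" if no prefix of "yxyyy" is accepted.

Start in {q0}.
Read 'y': q0→{q0, q4, q5}; now {q0, q4, q5}.
None of the earlier sets intersect F, but {q0, q4, q5} does.

1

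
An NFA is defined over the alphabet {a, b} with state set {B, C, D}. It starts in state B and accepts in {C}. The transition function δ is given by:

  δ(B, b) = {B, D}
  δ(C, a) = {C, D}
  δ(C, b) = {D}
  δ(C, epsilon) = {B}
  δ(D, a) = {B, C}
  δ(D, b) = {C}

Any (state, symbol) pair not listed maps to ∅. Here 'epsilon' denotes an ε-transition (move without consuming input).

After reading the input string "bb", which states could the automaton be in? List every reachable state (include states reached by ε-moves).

{B, C, D}

Start in {B}.
Read 'b': B→{B, D}; now {B, D}.
Read 'b': B→{B, D}, D→{C}; now {B, C, D}.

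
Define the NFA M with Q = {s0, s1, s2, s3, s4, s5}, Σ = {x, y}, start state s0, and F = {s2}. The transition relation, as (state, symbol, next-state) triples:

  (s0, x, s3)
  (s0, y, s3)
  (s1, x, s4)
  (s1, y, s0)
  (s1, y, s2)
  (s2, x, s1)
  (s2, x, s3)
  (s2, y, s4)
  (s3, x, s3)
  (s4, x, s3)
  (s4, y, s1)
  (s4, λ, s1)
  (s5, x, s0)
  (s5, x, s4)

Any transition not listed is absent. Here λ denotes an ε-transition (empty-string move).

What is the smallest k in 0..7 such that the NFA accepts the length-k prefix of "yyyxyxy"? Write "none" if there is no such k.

none

Start in {s0}.
Read 'y': s0→{s3}; now {s3}.
Read 'y': s3→∅; now ∅.
The set is empty and remains empty for the remaining 5 symbols.
No reachable set along the way intersects F.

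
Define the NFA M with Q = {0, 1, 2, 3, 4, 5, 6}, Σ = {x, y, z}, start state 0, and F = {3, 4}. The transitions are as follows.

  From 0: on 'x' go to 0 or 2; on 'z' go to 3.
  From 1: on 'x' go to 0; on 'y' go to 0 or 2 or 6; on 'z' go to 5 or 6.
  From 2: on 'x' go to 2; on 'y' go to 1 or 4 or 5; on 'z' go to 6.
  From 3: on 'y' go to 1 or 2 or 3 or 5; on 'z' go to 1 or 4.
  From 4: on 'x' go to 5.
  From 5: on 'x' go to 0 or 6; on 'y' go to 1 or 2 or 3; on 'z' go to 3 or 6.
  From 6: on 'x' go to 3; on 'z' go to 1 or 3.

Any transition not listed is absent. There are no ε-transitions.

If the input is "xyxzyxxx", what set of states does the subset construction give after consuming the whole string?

{0, 2}

Start in {0}.
Read 'x': {0} → {0, 2}.
Read 'y': {0, 2} → {1, 4, 5}.
Read 'x': {1, 4, 5} → {0, 5, 6}.
Read 'z': {0, 5, 6} → {1, 3, 6}.
Read 'y': {1, 3, 6} → {0, 1, 2, 3, 5, 6}.
Read 'x': {0, 1, 2, 3, 5, 6} → {0, 2, 3, 6}.
Read 'x': {0, 2, 3, 6} → {0, 2, 3}.
Read 'x': {0, 2, 3} → {0, 2}.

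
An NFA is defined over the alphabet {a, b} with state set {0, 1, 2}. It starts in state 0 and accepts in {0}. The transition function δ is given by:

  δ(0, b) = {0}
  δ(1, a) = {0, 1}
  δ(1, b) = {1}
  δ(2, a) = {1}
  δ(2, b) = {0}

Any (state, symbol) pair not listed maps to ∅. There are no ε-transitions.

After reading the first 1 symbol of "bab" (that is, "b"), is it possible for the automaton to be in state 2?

Start in {0}.
Read 'b': {0} → {0}.
State 2 is not in {0}.

No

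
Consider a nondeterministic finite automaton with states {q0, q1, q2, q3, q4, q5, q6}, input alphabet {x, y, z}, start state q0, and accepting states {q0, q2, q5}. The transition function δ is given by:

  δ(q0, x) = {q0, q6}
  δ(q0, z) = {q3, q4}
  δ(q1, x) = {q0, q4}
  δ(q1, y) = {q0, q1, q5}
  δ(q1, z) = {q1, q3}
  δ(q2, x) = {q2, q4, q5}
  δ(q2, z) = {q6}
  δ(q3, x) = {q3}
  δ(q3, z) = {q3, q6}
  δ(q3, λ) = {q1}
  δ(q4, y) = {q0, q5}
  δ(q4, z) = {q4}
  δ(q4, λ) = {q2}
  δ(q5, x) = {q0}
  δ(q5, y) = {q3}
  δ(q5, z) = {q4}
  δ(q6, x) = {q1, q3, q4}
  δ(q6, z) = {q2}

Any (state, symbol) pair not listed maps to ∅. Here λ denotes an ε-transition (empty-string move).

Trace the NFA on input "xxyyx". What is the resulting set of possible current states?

{q0, q1, q2, q3, q4, q6}

Start in {q0}.
Read 'x': {q0} → {q0, q6}.
Read 'x': {q0, q6} → {q0, q1, q2, q3, q4, q6}.
Read 'y': {q0, q1, q2, q3, q4, q6} → {q0, q1, q5}.
Read 'y': {q0, q1, q5} → {q0, q1, q3, q5}.
Read 'x': {q0, q1, q3, q5} → {q0, q1, q2, q3, q4, q6}.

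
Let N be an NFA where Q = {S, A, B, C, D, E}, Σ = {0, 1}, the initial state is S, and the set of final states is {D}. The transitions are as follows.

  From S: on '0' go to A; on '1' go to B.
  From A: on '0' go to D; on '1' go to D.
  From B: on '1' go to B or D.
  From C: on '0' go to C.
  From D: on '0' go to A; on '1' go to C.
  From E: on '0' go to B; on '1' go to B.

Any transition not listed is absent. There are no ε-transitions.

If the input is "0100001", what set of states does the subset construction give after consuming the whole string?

Start in {S}.
Read '0': S→{A}; now {A}.
Read '1': A→{D}; now {D}.
Read '0': D→{A}; now {A}.
Read '0': A→{D}; now {D}.
Read '0': D→{A}; now {A}.
Read '0': A→{D}; now {D}.
Read '1': D→{C}; now {C}.

{C}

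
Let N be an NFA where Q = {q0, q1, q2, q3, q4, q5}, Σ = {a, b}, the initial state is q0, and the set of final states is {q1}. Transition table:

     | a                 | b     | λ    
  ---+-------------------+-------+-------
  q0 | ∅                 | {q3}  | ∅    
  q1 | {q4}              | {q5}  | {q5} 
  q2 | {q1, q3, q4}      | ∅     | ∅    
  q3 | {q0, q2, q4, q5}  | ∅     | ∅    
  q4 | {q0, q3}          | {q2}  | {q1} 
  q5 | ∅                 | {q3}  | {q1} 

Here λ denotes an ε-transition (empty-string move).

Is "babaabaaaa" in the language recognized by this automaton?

Yes

Start in {q0}.
Read 'b': q0→{q3}; now {q3}.
Read 'a': q3→{q0, q2, q4, q5}; union {q0, q2, q4, q5}; ε-closure = {q0, q1, q2, q4, q5}.
Read 'b': q0→{q3}, q1→{q5}, q2→∅, q4→{q2}, q5→{q3}; union {q2, q3, q5}; ε-closure = {q1, q2, q3, q5}.
Read 'a': q1→{q4}, q2→{q1, q3, q4}, q3→{q0, q2, q4, q5}, q5→∅; now {q0, q1, q2, q3, q4, q5}.
Read 'a': q0→∅, q1→{q4}, q2→{q1, q3, q4}, q3→{q0, q2, q4, q5}, q4→{q0, q3}, q5→∅; now {q0, q1, q2, q3, q4, q5}.
Read 'b': q0→{q3}, q1→{q5}, q2→∅, q3→∅, q4→{q2}, q5→{q3}; union {q2, q3, q5}; ε-closure = {q1, q2, q3, q5}.
Read 'a': q1→{q4}, q2→{q1, q3, q4}, q3→{q0, q2, q4, q5}, q5→∅; now {q0, q1, q2, q3, q4, q5}.
Read 'a': q0→∅, q1→{q4}, q2→{q1, q3, q4}, q3→{q0, q2, q4, q5}, q4→{q0, q3}, q5→∅; now {q0, q1, q2, q3, q4, q5}.
Read 'a': q0→∅, q1→{q4}, q2→{q1, q3, q4}, q3→{q0, q2, q4, q5}, q4→{q0, q3}, q5→∅; now {q0, q1, q2, q3, q4, q5}.
Read 'a': q0→∅, q1→{q4}, q2→{q1, q3, q4}, q3→{q0, q2, q4, q5}, q4→{q0, q3}, q5→∅; now {q0, q1, q2, q3, q4, q5}.
The final set {q0, q1, q2, q3, q4, q5} contains the accepting state q1.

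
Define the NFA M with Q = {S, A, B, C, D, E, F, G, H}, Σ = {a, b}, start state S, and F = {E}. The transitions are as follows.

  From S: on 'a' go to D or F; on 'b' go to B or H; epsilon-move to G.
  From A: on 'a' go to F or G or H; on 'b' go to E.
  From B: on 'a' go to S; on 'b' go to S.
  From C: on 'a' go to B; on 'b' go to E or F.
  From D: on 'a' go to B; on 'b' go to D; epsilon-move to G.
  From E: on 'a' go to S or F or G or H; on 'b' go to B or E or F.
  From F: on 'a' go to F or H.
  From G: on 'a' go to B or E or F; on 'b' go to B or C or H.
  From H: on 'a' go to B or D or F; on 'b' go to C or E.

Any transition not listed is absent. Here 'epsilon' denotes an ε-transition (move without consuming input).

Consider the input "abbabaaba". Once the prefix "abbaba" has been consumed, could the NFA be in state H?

Start: ε-closure({S}) = {S, G}.
Read 'a': S→{D, F}, G→{B, E, F}; union {B, D, E, F}; ε-closure = {B, D, E, F, G}.
Read 'b': B→{S}, D→{D}, E→{B, E, F}, F→∅, G→{B, C, H}; union {S, B, C, D, E, F, H}; ε-closure = {S, B, C, D, E, F, G, H}.
Read 'b': S→{B, H}, B→{S}, C→{E, F}, D→{D}, E→{B, E, F}, F→∅, G→{B, C, H}, H→{C, E}; union {S, B, C, D, E, F, H}; ε-closure = {S, B, C, D, E, F, G, H}.
Read 'a': S→{D, F}, B→{S}, C→{B}, D→{B}, E→{S, F, G, H}, F→{F, H}, G→{B, E, F}, H→{B, D, F}; now {S, B, D, E, F, G, H}.
Read 'b': S→{B, H}, B→{S}, D→{D}, E→{B, E, F}, F→∅, G→{B, C, H}, H→{C, E}; union {S, B, C, D, E, F, H}; ε-closure = {S, B, C, D, E, F, G, H}.
Read 'a': S→{D, F}, B→{S}, C→{B}, D→{B}, E→{S, F, G, H}, F→{F, H}, G→{B, E, F}, H→{B, D, F}; now {S, B, D, E, F, G, H}.
State H is in {S, B, D, E, F, G, H}.

Yes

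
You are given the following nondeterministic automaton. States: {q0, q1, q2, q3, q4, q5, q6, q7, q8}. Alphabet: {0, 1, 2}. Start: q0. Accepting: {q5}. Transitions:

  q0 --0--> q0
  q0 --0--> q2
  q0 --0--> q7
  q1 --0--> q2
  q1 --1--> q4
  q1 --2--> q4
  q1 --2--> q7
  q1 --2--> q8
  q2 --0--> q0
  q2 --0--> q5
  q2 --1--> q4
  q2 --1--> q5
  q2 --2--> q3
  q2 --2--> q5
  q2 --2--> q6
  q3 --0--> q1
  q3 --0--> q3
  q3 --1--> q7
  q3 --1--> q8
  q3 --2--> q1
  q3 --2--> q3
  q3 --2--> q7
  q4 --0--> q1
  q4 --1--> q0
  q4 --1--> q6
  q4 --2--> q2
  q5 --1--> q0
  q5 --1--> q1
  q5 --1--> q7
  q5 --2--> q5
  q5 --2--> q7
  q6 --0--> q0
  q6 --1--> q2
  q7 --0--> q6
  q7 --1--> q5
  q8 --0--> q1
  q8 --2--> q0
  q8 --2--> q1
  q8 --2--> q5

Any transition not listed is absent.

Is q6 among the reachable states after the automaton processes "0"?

Start in {q0}.
Read '0': q0→{q0, q2, q7}; now {q0, q2, q7}.
State q6 is not in {q0, q2, q7}.

No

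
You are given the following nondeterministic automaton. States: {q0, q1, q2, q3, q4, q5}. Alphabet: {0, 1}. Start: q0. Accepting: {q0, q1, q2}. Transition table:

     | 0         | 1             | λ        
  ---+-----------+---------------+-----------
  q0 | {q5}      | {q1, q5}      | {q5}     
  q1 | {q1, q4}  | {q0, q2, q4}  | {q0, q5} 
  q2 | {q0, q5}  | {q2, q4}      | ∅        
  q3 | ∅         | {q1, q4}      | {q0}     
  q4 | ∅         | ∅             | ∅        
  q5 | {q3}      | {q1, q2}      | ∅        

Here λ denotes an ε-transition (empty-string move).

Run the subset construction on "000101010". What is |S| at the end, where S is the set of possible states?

5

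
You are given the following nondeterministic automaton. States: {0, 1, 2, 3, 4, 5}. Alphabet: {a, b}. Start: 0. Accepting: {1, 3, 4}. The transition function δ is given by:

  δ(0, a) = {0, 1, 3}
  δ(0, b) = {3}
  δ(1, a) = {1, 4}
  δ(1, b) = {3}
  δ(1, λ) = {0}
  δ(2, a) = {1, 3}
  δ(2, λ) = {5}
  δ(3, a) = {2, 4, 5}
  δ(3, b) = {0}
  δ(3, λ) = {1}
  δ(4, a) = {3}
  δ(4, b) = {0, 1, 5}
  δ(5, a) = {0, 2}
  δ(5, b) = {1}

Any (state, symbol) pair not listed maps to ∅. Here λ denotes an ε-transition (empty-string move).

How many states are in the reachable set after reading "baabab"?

4

Start in {0}.
Read 'b': 0→{3}; union {3}; ε-closure = {0, 1, 3}.
Read 'a': 0→{0, 1, 3}, 1→{1, 4}, 3→{2, 4, 5}; now {0, 1, 2, 3, 4, 5}.
Read 'a': 0→{0, 1, 3}, 1→{1, 4}, 2→{1, 3}, 3→{2, 4, 5}, 4→{3}, 5→{0, 2}; now {0, 1, 2, 3, 4, 5}.
Read 'b': 0→{3}, 1→{3}, 2→∅, 3→{0}, 4→{0, 1, 5}, 5→{1}; now {0, 1, 3, 5}.
Read 'a': 0→{0, 1, 3}, 1→{1, 4}, 3→{2, 4, 5}, 5→{0, 2}; now {0, 1, 2, 3, 4, 5}.
Read 'b': 0→{3}, 1→{3}, 2→∅, 3→{0}, 4→{0, 1, 5}, 5→{1}; now {0, 1, 3, 5}.
That set has 4 states.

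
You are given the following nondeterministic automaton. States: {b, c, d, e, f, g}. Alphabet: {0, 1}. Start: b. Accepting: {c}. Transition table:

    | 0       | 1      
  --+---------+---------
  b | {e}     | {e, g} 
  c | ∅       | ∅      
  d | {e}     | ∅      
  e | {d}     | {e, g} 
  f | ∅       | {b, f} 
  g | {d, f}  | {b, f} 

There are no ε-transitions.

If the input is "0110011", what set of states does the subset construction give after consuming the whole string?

{b, e, f, g}

Start in {b}.
Read '0': b→{e}; now {e}.
Read '1': e→{e, g}; now {e, g}.
Read '1': e→{e, g}, g→{b, f}; now {b, e, f, g}.
Read '0': b→{e}, e→{d}, f→∅, g→{d, f}; now {d, e, f}.
Read '0': d→{e}, e→{d}, f→∅; now {d, e}.
Read '1': d→∅, e→{e, g}; now {e, g}.
Read '1': e→{e, g}, g→{b, f}; now {b, e, f, g}.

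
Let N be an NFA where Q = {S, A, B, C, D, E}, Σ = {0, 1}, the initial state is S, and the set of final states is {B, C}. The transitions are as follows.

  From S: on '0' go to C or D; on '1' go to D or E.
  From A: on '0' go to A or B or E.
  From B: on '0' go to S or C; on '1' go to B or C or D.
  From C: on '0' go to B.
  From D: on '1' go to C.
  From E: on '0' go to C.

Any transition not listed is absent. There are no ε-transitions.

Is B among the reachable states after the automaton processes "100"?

Yes

Start in {S}.
Read '1': S→{D, E}; now {D, E}.
Read '0': D→∅, E→{C}; now {C}.
Read '0': C→{B}; now {B}.
State B is in {B}.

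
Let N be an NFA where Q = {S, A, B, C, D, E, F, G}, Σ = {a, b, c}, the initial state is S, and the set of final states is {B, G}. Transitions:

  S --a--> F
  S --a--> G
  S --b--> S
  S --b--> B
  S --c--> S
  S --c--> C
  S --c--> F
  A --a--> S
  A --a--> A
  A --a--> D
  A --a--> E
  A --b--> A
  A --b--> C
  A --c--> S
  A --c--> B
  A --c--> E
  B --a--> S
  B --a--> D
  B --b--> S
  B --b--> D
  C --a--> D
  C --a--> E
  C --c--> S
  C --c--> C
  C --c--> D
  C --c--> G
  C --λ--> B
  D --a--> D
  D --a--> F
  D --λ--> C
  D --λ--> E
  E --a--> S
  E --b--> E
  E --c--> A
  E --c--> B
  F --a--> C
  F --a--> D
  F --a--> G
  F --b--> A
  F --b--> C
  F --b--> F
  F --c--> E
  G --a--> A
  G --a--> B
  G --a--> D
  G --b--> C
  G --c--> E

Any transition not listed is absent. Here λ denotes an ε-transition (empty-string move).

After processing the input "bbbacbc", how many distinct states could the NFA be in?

Start in {S}.
Read 'b': S→{S, B}; now {S, B}.
Read 'b': S→{S, B}, B→{S, D}; union {S, B, D}; ε-closure = {S, B, C, D, E}.
Read 'b': S→{S, B}, B→{S, D}, C→∅, D→∅, E→{E}; union {S, B, D, E}; ε-closure = {S, B, C, D, E}.
Read 'a': S→{F, G}, B→{S, D}, C→{D, E}, D→{D, F}, E→{S}; union {S, D, E, F, G}; ε-closure = {S, B, C, D, E, F, G}.
Read 'c': S→{S, C, F}, B→∅, C→{S, C, D, G}, D→∅, E→{A, B}, F→{E}, G→{E}; now {S, A, B, C, D, E, F, G}.
Read 'b': S→{S, B}, A→{A, C}, B→{S, D}, C→∅, D→∅, E→{E}, F→{A, C, F}, G→{C}; now {S, A, B, C, D, E, F}.
Read 'c': S→{S, C, F}, A→{S, B, E}, B→∅, C→{S, C, D, G}, D→∅, E→{A, B}, F→{E}; now {S, A, B, C, D, E, F, G}.
That set has 8 states.

8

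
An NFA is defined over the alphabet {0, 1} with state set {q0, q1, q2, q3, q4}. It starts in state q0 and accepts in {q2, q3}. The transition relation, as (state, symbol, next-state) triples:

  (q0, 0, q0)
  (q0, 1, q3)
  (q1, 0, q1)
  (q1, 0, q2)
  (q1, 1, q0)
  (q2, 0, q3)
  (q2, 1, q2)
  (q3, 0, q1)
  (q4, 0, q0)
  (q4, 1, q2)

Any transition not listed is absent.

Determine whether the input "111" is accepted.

No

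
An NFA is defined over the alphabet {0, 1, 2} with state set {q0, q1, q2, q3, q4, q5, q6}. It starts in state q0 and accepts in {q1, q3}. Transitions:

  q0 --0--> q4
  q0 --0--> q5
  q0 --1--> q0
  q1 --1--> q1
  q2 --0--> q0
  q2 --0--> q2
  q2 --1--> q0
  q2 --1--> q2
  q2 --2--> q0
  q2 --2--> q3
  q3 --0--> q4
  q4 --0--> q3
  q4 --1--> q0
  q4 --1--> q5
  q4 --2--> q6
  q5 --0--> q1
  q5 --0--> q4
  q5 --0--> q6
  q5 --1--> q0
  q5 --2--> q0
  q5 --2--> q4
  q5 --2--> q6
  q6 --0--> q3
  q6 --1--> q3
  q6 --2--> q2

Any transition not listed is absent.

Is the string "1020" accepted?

Start in {q0}.
Read '1': {q0} → {q0}.
Read '0': {q0} → {q4, q5}.
Read '2': {q4, q5} → {q0, q4, q6}.
Read '0': {q0, q4, q6} → {q3, q4, q5}.
The final set {q3, q4, q5} contains the accepting state q3.

Yes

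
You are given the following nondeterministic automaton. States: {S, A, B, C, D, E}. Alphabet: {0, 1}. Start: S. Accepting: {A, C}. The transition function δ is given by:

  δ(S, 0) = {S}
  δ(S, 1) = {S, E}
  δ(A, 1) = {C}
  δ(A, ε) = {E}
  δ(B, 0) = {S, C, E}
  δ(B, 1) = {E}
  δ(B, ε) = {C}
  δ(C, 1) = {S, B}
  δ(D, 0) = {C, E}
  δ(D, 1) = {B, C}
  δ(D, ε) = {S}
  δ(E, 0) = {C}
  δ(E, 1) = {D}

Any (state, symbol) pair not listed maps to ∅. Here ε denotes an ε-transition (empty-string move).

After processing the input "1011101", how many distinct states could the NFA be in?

Start in {S}.
Read '1': S→{S, E}; now {S, E}.
Read '0': S→{S}, E→{C}; now {S, C}.
Read '1': S→{S, E}, C→{S, B}; union {S, B, E}; ε-closure = {S, B, C, E}.
Read '1': S→{S, E}, B→{E}, C→{S, B}, E→{D}; union {S, B, D, E}; ε-closure = {S, B, C, D, E}.
Read '1': S→{S, E}, B→{E}, C→{S, B}, D→{B, C}, E→{D}; now {S, B, C, D, E}.
Read '0': S→{S}, B→{S, C, E}, C→∅, D→{C, E}, E→{C}; now {S, C, E}.
Read '1': S→{S, E}, C→{S, B}, E→{D}; union {S, B, D, E}; ε-closure = {S, B, C, D, E}.
That set has 5 states.

5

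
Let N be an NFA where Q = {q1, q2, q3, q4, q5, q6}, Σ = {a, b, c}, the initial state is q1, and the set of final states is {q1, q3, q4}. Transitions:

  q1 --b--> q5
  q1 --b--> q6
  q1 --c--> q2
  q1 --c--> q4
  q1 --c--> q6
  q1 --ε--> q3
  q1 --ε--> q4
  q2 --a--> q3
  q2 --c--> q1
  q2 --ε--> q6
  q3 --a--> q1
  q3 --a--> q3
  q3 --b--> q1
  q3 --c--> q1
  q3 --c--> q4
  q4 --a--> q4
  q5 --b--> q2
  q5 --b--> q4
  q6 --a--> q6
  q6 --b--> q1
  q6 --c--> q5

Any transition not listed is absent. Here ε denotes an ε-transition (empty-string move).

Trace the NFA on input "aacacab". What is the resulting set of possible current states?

{q1, q3, q4, q5, q6}

Start: ε-closure({q1}) = {q1, q3, q4}.
Read 'a': q1→∅, q3→{q1, q3}, q4→{q4}; now {q1, q3, q4}.
Read 'a': q1→∅, q3→{q1, q3}, q4→{q4}; now {q1, q3, q4}.
Read 'c': q1→{q2, q4, q6}, q3→{q1, q4}, q4→∅; union {q1, q2, q4, q6}; ε-closure = {q1, q2, q3, q4, q6}.
Read 'a': q1→∅, q2→{q3}, q3→{q1, q3}, q4→{q4}, q6→{q6}; now {q1, q3, q4, q6}.
Read 'c': q1→{q2, q4, q6}, q3→{q1, q4}, q4→∅, q6→{q5}; union {q1, q2, q4, q5, q6}; ε-closure = {q1, q2, q3, q4, q5, q6}.
Read 'a': q1→∅, q2→{q3}, q3→{q1, q3}, q4→{q4}, q5→∅, q6→{q6}; now {q1, q3, q4, q6}.
Read 'b': q1→{q5, q6}, q3→{q1}, q4→∅, q6→{q1}; union {q1, q5, q6}; ε-closure = {q1, q3, q4, q5, q6}.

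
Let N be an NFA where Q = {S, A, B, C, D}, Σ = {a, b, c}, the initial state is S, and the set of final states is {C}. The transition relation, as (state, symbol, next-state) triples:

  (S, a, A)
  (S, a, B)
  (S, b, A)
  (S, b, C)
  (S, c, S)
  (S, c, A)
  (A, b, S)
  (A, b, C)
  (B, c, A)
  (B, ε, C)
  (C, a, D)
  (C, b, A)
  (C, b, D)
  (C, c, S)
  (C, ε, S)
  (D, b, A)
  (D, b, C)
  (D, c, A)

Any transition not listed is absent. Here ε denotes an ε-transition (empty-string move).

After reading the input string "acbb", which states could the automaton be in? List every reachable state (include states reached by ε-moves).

{S, A, C, D}

Start in {S}.
Read 'a': S→{A, B}; union {A, B}; ε-closure = {S, A, B, C}.
Read 'c': S→{S, A}, A→∅, B→{A}, C→{S}; now {S, A}.
Read 'b': S→{A, C}, A→{S, C}; now {S, A, C}.
Read 'b': S→{A, C}, A→{S, C}, C→{A, D}; now {S, A, C, D}.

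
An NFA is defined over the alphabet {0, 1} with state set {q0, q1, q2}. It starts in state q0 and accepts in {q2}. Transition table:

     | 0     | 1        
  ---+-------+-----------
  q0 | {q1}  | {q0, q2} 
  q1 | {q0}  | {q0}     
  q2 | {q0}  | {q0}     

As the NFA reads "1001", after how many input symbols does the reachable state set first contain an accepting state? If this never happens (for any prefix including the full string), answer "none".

1

Start in {q0}.
Read '1': q0→{q0, q2}; now {q0, q2}.
None of the earlier sets intersect F, but {q0, q2} does.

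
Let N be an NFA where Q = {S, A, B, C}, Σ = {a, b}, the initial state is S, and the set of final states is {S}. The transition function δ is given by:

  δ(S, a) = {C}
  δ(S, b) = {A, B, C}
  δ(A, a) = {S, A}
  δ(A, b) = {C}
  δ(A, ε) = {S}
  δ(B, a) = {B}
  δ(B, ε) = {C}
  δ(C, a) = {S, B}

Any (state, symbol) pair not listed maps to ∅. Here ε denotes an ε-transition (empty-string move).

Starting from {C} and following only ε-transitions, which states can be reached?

{C}

Begin with {C}.
No ε-moves leave this set, so the closure equals the set itself.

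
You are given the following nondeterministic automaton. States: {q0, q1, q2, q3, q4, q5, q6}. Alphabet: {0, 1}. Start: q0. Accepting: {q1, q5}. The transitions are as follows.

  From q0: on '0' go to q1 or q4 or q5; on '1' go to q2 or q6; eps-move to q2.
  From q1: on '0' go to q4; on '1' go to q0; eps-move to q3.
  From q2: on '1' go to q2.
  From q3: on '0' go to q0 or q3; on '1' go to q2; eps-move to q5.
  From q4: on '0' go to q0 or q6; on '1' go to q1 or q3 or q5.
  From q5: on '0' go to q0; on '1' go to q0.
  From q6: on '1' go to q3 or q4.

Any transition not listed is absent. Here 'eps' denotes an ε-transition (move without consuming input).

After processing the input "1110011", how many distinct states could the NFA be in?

7

Start: ε-closure({q0}) = {q0, q2}.
Read '1': {q0, q2} → {q2, q6}.
Read '1': {q2, q6} → {q2, q3, q4, q5}.
Read '1': {q2, q3, q4, q5} → {q0, q1, q2, q3, q5}.
Read '0': {q0, q1, q2, q3, q5} → {q0, q1, q2, q3, q4, q5}.
Read '0': {q0, q1, q2, q3, q4, q5} → {q0, q1, q2, q3, q4, q5, q6}.
Read '1': {q0, q1, q2, q3, q4, q5, q6} → {q0, q1, q2, q3, q4, q5, q6}.
Read '1': {q0, q1, q2, q3, q4, q5, q6} → {q0, q1, q2, q3, q4, q5, q6}.
That set has 7 states.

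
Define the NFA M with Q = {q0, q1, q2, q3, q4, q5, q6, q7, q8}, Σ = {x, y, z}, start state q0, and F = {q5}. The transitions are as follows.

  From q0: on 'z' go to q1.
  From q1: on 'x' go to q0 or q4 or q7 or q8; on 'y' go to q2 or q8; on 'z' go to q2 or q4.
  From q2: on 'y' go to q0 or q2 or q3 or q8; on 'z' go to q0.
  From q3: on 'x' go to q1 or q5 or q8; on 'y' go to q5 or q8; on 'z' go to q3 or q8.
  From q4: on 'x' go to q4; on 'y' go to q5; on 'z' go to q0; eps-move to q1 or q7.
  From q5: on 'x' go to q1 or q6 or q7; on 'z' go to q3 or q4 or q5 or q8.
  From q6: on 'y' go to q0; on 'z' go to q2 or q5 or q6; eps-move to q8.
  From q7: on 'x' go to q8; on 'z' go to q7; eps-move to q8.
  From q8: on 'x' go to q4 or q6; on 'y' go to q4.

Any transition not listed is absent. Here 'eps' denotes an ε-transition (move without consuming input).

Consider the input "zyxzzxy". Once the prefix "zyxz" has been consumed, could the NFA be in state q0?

Start in {q0}.
Read 'z': {q0} → {q1}.
Read 'y': {q1} → {q2, q8}.
Read 'x': {q2, q8} → {q1, q4, q6, q7, q8}.
Read 'z': {q1, q4, q6, q7, q8} → {q0, q1, q2, q4, q5, q6, q7, q8}.
State q0 is in {q0, q1, q2, q4, q5, q6, q7, q8}.

Yes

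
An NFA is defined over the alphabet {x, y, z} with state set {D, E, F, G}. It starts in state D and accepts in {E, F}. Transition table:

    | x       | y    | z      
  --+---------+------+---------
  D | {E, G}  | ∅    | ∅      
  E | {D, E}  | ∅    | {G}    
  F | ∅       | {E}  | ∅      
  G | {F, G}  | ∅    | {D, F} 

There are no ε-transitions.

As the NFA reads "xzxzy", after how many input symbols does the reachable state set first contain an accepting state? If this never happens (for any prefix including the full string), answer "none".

Start in {D}.
Read 'x': {D} → {E, G}.
None of the earlier sets intersect F, but {E, G} does.

1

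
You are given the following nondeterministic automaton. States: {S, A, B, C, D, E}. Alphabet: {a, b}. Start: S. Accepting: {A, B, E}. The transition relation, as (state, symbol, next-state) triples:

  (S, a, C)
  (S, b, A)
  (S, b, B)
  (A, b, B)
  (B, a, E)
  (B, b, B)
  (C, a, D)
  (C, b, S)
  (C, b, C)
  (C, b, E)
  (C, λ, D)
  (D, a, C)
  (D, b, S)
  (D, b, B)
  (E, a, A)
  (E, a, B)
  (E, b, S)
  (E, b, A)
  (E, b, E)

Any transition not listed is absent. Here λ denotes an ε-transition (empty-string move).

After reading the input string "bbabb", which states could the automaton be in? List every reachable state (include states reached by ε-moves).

Start in {S}.
Read 'b': {S} → {A, B}.
Read 'b': {A, B} → {B}.
Read 'a': {B} → {E}.
Read 'b': {E} → {S, A, E}.
Read 'b': {S, A, E} → {S, A, B, E}.

{S, A, B, E}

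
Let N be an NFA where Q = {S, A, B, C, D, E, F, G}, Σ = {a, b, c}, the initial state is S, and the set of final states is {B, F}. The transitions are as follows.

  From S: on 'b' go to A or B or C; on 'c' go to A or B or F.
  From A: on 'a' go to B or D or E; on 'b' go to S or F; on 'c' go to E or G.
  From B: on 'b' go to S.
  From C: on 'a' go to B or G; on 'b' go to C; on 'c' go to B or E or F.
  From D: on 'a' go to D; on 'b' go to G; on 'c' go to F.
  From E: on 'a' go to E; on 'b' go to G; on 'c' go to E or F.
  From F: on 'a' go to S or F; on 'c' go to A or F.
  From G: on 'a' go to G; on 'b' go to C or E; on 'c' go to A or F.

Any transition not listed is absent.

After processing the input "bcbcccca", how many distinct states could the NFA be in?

6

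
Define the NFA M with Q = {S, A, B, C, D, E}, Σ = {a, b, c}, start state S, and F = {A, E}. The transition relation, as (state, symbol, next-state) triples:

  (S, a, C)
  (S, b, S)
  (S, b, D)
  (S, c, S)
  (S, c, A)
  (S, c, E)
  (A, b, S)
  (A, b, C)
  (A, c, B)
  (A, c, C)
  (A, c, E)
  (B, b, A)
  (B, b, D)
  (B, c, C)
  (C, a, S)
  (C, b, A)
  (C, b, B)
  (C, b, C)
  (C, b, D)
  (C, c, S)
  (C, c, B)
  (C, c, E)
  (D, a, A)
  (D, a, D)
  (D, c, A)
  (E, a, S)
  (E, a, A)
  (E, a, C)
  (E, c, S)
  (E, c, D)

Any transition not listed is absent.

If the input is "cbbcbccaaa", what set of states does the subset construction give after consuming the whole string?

{S, A, C, D}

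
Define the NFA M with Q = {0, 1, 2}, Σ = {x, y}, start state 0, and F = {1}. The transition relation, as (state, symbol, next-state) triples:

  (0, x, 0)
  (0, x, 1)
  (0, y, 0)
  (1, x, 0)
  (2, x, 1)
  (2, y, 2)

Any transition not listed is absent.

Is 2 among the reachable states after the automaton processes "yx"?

Start in {0}.
Read 'y': {0} → {0}.
Read 'x': {0} → {0, 1}.
State 2 is not in {0, 1}.

No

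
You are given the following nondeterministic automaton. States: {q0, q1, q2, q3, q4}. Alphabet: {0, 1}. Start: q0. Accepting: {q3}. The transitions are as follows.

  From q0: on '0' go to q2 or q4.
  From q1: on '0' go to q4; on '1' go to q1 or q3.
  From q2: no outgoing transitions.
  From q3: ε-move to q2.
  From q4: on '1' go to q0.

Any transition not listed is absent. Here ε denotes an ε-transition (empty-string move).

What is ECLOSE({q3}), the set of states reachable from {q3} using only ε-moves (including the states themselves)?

{q2, q3}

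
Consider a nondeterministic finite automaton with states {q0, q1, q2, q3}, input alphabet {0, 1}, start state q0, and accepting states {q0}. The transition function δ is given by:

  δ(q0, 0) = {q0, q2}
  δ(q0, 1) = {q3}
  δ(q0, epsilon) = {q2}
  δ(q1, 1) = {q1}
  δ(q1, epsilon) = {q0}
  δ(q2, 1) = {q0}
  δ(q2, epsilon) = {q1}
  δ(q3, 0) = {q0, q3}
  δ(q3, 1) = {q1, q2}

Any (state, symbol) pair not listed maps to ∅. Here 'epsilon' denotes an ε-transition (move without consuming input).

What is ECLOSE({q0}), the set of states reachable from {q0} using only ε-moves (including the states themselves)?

{q0, q1, q2}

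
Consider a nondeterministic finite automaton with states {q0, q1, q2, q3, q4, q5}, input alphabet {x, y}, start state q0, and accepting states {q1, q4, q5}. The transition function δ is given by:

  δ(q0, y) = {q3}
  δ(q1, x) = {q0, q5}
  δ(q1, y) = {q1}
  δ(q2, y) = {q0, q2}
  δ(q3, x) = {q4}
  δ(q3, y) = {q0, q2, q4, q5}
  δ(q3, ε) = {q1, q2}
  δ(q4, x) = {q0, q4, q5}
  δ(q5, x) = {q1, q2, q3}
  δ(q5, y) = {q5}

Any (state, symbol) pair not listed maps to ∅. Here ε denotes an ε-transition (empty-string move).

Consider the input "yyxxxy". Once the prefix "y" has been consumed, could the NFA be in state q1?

Yes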